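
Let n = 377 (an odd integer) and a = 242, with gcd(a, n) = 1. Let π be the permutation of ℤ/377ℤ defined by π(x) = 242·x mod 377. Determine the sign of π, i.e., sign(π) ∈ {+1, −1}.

+1

Start at x=129: 129 → 304 → 53 → 8 → 51 → 278 → 170 → … (one orbit).
Decompose π into cycles: lengths [28, 28, 28, 28, 28, 28, 28, 28, 28, 28, 28, 28, 28, 4, 4, 4, 1] (17 cycles, including the fixed point 0).
With 17 cycles on 377 points, sign = (−1)^{377−17} = +1.
Zolotarev: (242|377) = +1, matching the cycle-count sign.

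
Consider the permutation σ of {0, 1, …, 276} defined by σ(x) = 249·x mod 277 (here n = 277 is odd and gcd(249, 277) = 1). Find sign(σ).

Trace 112: π^k(112) = [112, 188, 276, 28, 47, 69, 7] for k=0..6.
Cycle lengths of π_249 on ℤ/277ℤ: [138, 138, 1]; 3 cycles in total.
Σ(ℓ_i−1) = 277−3 = 274; sign = (−1)^274 = +1.
The Jacobi symbol (249|277) = +1 (Zolotarev) agrees.

+1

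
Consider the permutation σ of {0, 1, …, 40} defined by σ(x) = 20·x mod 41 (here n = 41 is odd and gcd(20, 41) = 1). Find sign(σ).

Start at x=40: 40 → 21 → 10 → 36 → 23 → 9 → 16 → … (one orbit).
Decompose π into cycles: lengths [20, 20, 1] (3 cycles, including the fixed point 0).
41 − 3 = 38 transpositions; sign(π) = (−1)^38 = +1.
Via Zolotarev, sign(π_{20}) = (20|41) = +1.

+1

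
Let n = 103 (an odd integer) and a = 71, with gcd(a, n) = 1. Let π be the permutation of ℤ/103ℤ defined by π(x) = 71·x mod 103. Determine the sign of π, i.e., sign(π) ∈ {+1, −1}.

Trace 8: π^k(8) = [8, 53, 55, 94, 82, 54, 23] for k=0..6.
2 cycles of lengths [102, 1].
sign(π) = (−1)^{n − #cycles} = (−1)^{103−2} = (−1)^101 = -1.
Check: (71/103) = -1 by Zolotarev.

-1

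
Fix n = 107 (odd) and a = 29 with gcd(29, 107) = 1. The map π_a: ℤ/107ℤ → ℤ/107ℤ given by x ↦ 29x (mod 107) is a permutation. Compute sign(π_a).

+1

Start at x=25: 25 → 83 → 53 → 39 → 61 → 57 → 48 → … (one orbit).
3 cycles of lengths [53, 53, 1].
With 3 cycles on 107 points, sign = (−1)^{107−3} = +1.
Zolotarev: (29|107) = +1, matching the cycle-count sign.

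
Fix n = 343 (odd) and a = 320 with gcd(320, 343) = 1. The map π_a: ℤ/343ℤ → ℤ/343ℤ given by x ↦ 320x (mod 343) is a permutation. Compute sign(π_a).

Trace 279: π^k(279) = [279, 100, 101, 78, 264, 102, 55] for k=0..6.
4 cycles of lengths [294, 42, 6, 1].
sign(π) = (−1)^{n − #cycles} = (−1)^{343−4} = (−1)^339 = -1.
(320|343)_J = -1 (Zolotarev's lemma cross-check).

-1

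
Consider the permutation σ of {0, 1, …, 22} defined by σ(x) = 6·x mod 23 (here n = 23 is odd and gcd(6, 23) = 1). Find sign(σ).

Start at x=13: 13 → 9 → 8 → 2 → 12 → 3 → 18 → … (one orbit).
The orbit structure of x ↦ 6x mod 23: 3 orbits of sizes [11, 11, 1].
With 3 cycles on 23 points, sign = (−1)^{23−3} = +1.

+1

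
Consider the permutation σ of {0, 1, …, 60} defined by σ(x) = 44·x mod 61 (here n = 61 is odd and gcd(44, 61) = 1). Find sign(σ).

Trace 20: π^k(20) = [20, 26, 46, 11, 57, 7, 3] for k=0..6.
π_44 has 2 disjoint cycles with lengths [60, 1] on {0,…,60}.
n − c = 61 − 2 = 59; sign = (−1)^59 = -1.

-1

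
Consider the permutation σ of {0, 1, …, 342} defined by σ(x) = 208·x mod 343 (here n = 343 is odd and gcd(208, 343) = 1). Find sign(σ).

Trace 143: π^k(143) = [143, 246, 61, 340, 62, 205, 108] for k=0..6.
Cycle lengths of π_208 on ℤ/343ℤ: [294, 42, 6, 1]; 4 cycles in total.
4 cycles on 343: each ℓ→(−1)^(ℓ−1), product (−1)^339 = -1.
Via Zolotarev, sign(π_{208}) = (208|343) = -1.

-1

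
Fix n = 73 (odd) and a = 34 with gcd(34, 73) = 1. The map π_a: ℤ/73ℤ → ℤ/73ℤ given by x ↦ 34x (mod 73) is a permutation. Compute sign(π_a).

-1

Start at x=12: 12 → 43 → 2 → 68 → 49 → 60 → 69 → … (one orbit).
Cycle type of π: 72 + 1; total 2 cycles.
Σ(ℓ_i−1) = 73−2 = 71; sign = (−1)^71 = -1.
(34|73)_J = -1 (Zolotarev's lemma cross-check).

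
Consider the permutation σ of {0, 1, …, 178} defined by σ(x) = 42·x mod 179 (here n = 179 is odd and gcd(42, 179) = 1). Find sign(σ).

Start at x=19: 19 → 82 → 43 → 16 → 135 → 121 → 70 → … (one orbit).
Cycle lengths of π_42 on ℤ/179ℤ: [89, 89, 1]; 3 cycles in total.
Σ(ℓ_i−1) = 179−3 = 176; sign = (−1)^176 = +1.
Via Zolotarev, sign(π_{42}) = (42|179) = +1.

+1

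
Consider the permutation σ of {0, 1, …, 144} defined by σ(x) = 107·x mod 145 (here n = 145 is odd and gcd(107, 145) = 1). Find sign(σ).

Start at x=23: 23 → 141 → 7 → 24 → 103 → 1 → 107 → … (one orbit).
π_107 has 10 disjoint cycles with lengths [28, 28, 28, 28, 7, 7, 7, 7, 4, 1] on {0,…,144}.
sign(π) = (−1)^{n − #cycles} = (−1)^{145−10} = (−1)^135 = -1.
Check: (107/145) = -1 by Zolotarev.

-1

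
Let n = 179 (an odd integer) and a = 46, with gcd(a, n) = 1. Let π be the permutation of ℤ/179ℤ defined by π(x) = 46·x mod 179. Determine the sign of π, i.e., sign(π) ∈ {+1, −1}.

Start at x=161: 161 → 67 → 39 → 4 → 5 → 51 → 19 → … (one orbit).
3 cycles of lengths [89, 89, 1].
Σ(ℓ_i−1) = 179−3 = 176; sign = (−1)^176 = +1.
The Jacobi symbol (46|179) = +1 (Zolotarev) agrees.

+1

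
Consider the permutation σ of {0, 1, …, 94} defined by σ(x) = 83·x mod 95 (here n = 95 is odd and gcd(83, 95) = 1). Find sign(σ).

Trace 49: π^k(49) = [49, 77, 26, 68, 39, 7, 11] for k=0..6.
Cycle lengths of π_83 on ℤ/95ℤ: [12, 12, 12, 12, 12, 12, 4, 3, 3, 3, 3, 3, 3, 1]; 14 cycles in total.
With 14 cycles on 95 points, sign = (−1)^{95−14} = -1.
The Jacobi symbol (83|95) = -1 (Zolotarev) agrees.

-1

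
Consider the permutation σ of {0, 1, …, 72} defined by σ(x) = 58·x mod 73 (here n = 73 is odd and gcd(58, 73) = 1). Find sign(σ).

Trace 14: π^k(14) = [14, 9, 11, 54, 66, 32, 31] for k=0..6.
Decompose π into cycles: lengths [72, 1] (2 cycles, including the fixed point 0).
Σ(ℓ_i−1) = 73−2 = 71; sign = (−1)^71 = -1.

-1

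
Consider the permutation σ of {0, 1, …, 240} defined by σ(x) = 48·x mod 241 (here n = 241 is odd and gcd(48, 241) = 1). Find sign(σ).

Orbit of 87 under x↦48x: [87, 79, 177, 61, 36, 41, 40]… (length divides ord_241(48)).
Decompose π into cycles: lengths [40, 40, 40, 40, 40, 40, 1] (7 cycles, including the fixed point 0).
n − c = 241 − 7 = 234; sign = (−1)^234 = +1.

+1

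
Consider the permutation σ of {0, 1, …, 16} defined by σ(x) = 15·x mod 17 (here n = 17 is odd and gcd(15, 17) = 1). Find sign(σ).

Trace 1: π^k(1) = [1, 15, 4, 9, 16, 2, 13] for k=0..6.
Cycle lengths of π_15 on ℤ/17ℤ: [8, 8, 1]; 3 cycles in total.
n − c = 17 − 3 = 14; sign = (−1)^14 = +1.

+1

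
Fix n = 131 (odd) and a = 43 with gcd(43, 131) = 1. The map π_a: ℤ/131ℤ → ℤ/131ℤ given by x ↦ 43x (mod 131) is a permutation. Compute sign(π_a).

Orbit of 5 under x↦43x: [5, 84, 75, 81, 77, 36, 107]… (length divides ord_131(43)).
Cycle type of π: 65×2 + 1; total 3 cycles.
With 3 cycles on 131 points, sign = (−1)^{131−3} = +1.
Via Zolotarev, sign(π_{43}) = (43|131) = +1.

+1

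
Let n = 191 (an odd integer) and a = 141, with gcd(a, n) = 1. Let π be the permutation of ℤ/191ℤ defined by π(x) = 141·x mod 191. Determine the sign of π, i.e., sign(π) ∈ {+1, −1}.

Trace 165: π^k(165) = [165, 154, 131, 135, 126, 3, 41] for k=0..6.
π_141 has 2 disjoint cycles with lengths [190, 1] on {0,…,190}.
n − c = 191 − 2 = 189; sign = (−1)^189 = -1.
The Jacobi symbol (141|191) = -1 (Zolotarev) agrees.

-1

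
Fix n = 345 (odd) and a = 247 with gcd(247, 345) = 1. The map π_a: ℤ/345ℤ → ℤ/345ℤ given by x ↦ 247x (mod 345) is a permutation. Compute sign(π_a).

Orbit of 139 under x↦247x: [139, 178, 151, 37, 169, 343, 196]… (length divides ord_345(247)).
π_247 has 15 disjoint cycles with lengths [44, 44, 44, 44, 44, 44, 22, 22, 22, 4, 4, 4, 1, 1, 1] on {0,…,344}.
Σ(ℓ_i−1) = 345−15 = 330; sign = (−1)^330 = +1.
(247|345)_J = +1 (Zolotarev's lemma cross-check).

+1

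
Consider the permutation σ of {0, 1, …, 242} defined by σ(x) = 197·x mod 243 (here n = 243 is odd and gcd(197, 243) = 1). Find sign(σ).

Trace 235: π^k(235) = [235, 125, 82, 116, 10, 26, 19] for k=0..6.
Cycle lengths of π_197 on ℤ/243ℤ: [54, 54, 54, 18, 18, 18, 6, 6, 6, 2, 2, 2, 2, 1]; 14 cycles in total.
sign(π) = (−1)^{n − #cycles} = (−1)^{243−14} = (−1)^229 = -1.

-1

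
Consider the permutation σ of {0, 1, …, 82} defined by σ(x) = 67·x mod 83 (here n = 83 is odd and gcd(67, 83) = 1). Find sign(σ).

-1

Orbit of 2 under x↦67x: [2, 51, 14, 25, 15, 9, 22]… (length divides ord_83(67)).
The orbit structure of x ↦ 67x mod 83: 2 orbits of sizes [82, 1].
Σ(ℓ_i−1) = 83−2 = 81; sign = (−1)^81 = -1.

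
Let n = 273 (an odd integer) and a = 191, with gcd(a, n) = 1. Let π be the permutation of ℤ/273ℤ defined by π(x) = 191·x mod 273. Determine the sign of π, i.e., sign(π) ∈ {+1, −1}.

Trace 1: π^k(1) = [1, 191, 172, 92, 100, 263] for k=0..5.
π_191 has 62 disjoint cycles with lengths [6, 6, 6, 6, 6, 6, 6, 6, 6, 6, 6, 6, 6, 6, 6, 6, 6, 6, 6, 6, 6, 6, 6, 6, 6, 6, 6, 6, 6, 6, 3, 3, 3, 3, 3, 3, 3, 3, 3, 3, 3, 3, 3, 3, 3, 3, 3, 3, 3, 3, 3, 3, 3, 3, 3, 3, 3, 3, 3, 3, 2, 1] on {0,…,272}.
With 62 cycles on 273 points, sign = (−1)^{273−62} = -1.

-1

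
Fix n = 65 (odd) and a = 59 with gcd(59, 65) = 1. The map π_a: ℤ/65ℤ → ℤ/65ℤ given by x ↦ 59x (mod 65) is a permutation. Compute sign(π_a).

-1

Orbit of 34 under x↦59x: [34, 56, 54, 1, 59, 36, 44]… (length divides ord_65(59)).
8 cycles of lengths [12, 12, 12, 12, 12, 2, 2, 1].
n − c = 65 − 8 = 57; sign = (−1)^57 = -1.
(59|65)_J = -1 (Zolotarev's lemma cross-check).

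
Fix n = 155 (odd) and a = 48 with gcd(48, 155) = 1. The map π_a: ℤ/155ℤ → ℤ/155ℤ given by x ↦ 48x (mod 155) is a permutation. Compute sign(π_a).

+1

Start at x=127: 127 → 51 → 123 → 14 → 52 → 16 → 148 → … (one orbit).
Cycle type of π: 60×2 + 30 + 4 + 1; total 5 cycles.
Σ(ℓ_i−1) = 155−5 = 150; sign = (−1)^150 = +1.
Zolotarev: (48|155) = +1, matching the cycle-count sign.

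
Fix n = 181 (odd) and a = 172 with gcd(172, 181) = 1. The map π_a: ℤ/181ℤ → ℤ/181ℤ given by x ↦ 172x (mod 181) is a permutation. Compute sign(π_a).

+1

Orbit of 13 under x↦172x: [13, 64, 148, 116, 42, 165, 144]… (length divides ord_181(172)).
Decompose π into cycles: lengths [90, 90, 1] (3 cycles, including the fixed point 0).
Σ(ℓ_i−1) = 181−3 = 178; sign = (−1)^178 = +1.
The Jacobi symbol (172|181) = +1 (Zolotarev) agrees.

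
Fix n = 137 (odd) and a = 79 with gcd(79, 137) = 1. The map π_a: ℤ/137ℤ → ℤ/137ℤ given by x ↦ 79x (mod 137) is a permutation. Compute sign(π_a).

Orbit of 89 under x↦79x: [89, 44, 51, 56, 40, 9, 26]… (length divides ord_137(79)).
π_79 has 2 disjoint cycles with lengths [136, 1] on {0,…,136}.
sign(π) = (−1)^{n − #cycles} = (−1)^{137−2} = (−1)^135 = -1.
The Jacobi symbol (79|137) = -1 (Zolotarev) agrees.

-1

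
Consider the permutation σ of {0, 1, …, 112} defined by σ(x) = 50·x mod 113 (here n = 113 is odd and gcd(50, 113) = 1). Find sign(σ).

+1

Orbit of 77 under x↦50x: [77, 8, 61, 112, 63, 99, 91]… (length divides ord_113(50)).
3 cycles of lengths [56, 56, 1].
With 3 cycles on 113 points, sign = (−1)^{113−3} = +1.
Check: (50/113) = +1 by Zolotarev.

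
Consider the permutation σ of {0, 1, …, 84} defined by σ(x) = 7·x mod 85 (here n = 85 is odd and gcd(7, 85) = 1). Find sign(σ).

Trace 3: π^k(3) = [3, 21, 62, 9, 63, 16, 27] for k=0..6.
Decompose π into cycles: lengths [16, 16, 16, 16, 16, 4, 1] (7 cycles, including the fixed point 0).
With 7 cycles on 85 points, sign = (−1)^{85−7} = +1.
Check: (7/85) = +1 by Zolotarev.

+1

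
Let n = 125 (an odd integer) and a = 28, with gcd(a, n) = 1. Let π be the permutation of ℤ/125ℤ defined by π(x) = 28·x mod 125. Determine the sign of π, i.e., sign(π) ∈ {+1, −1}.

-1

Orbit of 43 under x↦28x: [43, 79, 87, 61, 83, 74, 72]… (length divides ord_125(28)).
Decompose π into cycles: lengths [100, 20, 4, 1] (4 cycles, including the fixed point 0).
125 − 4 = 121 transpositions; sign(π) = (−1)^121 = -1.
Via Zolotarev, sign(π_{28}) = (28|125) = -1.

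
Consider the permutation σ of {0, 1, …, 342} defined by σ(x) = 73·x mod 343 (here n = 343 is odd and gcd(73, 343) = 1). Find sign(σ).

Orbit of 227 under x↦73x: [227, 107, 265, 137, 54, 169, 332]… (length divides ord_343(73)).
π_73 has 4 disjoint cycles with lengths [294, 42, 6, 1] on {0,…,342}.
With 4 cycles on 343 points, sign = (−1)^{343−4} = -1.
Via Zolotarev, sign(π_{73}) = (73|343) = -1.

-1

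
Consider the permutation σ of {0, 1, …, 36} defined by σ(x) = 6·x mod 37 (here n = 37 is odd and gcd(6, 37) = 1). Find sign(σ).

Start at x=6: 6 → 36 → 31 → 1 → 6 (one orbit).
10 cycles of lengths [4, 4, 4, 4, 4, 4, 4, 4, 4, 1].
37 − 10 = 27 transpositions; sign(π) = (−1)^27 = -1.

-1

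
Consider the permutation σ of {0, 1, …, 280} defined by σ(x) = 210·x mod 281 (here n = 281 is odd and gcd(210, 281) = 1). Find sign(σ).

-1

Start at x=35: 35 → 44 → 248 → 95 → 280 → 71 → 17 → … (one orbit).
Decompose π into cycles: lengths [280, 1] (2 cycles, including the fixed point 0).
2 cycles on 281: each ℓ→(−1)^(ℓ−1), product (−1)^279 = -1.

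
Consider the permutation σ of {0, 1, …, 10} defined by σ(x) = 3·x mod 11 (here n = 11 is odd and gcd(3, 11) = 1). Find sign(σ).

Orbit of 3 under x↦3x: [3, 9, 5, 4, 1]… (length divides ord_11(3)).
Decompose π into cycles: lengths [5, 5, 1] (3 cycles, including the fixed point 0).
n − c = 11 − 3 = 8; sign = (−1)^8 = +1.

+1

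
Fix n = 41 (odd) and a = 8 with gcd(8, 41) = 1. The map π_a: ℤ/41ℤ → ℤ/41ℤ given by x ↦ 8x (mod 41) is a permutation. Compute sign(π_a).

+1

Trace 23: π^k(23) = [23, 20, 37, 9, 31, 2, 16] for k=0..6.
3 cycles of lengths [20, 20, 1].
3 cycles on 41: each ℓ→(−1)^(ℓ−1), product (−1)^38 = +1.
Zolotarev: (8|41) = +1, matching the cycle-count sign.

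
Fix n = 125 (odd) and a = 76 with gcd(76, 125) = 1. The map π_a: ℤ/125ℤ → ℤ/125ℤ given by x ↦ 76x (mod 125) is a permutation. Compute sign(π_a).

Orbit of 51 under x↦76x: [51, 1, 76, 26, 101]… (length divides ord_125(76)).
Decompose π into cycles: lengths [5, 5, 5, 5, 5, 5, 5, 5, 5, 5, 5, 5, 5, 5, 5, 5, 5, 5, 5, 5, 1, 1, 1, 1, 1, 1, 1, 1, 1, 1, 1, 1, 1, 1, 1, 1, 1, 1, 1, 1, 1, 1, 1, 1, 1] (45 cycles, including the fixed point 0).
n − c = 125 − 45 = 80; sign = (−1)^80 = +1.

+1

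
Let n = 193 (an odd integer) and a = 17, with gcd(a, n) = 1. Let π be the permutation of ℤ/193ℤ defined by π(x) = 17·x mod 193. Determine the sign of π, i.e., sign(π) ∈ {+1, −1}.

-1

Start at x=29: 29 → 107 → 82 → 43 → 152 → 75 → 117 → … (one orbit).
Cycle lengths of π_17 on ℤ/193ℤ: [192, 1]; 2 cycles in total.
With 2 cycles on 193 points, sign = (−1)^{193−2} = -1.
(17|193)_J = -1 (Zolotarev's lemma cross-check).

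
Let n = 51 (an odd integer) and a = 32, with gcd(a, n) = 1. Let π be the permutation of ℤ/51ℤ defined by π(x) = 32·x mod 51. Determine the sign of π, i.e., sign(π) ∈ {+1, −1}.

-1

Start at x=26: 26 → 16 → 2 → 13 → 8 → 1 → 32 → … (one orbit).
π_32 has 8 disjoint cycles with lengths [8, 8, 8, 8, 8, 8, 2, 1] on {0,…,50}.
8 cycles on 51: each ℓ→(−1)^(ℓ−1), product (−1)^43 = -1.
Zolotarev: (32|51) = -1, matching the cycle-count sign.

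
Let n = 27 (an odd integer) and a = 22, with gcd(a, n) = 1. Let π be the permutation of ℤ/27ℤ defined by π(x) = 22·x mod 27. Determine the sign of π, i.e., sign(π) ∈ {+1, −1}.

+1

Trace 13: π^k(13) = [13, 16, 1, 22, 25, 10, 4] for k=0..6.
7 cycles of lengths [9, 9, 3, 3, 1, 1, 1].
Σ(ℓ_i−1) = 27−7 = 20; sign = (−1)^20 = +1.
The Jacobi symbol (22|27) = +1 (Zolotarev) agrees.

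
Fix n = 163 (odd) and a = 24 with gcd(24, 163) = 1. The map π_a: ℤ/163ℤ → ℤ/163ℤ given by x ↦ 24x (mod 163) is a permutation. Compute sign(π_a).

Trace 4: π^k(4) = [4, 96, 22, 39, 121, 133, 95] for k=0..6.
3 cycles of lengths [81, 81, 1].
3 cycles on 163: each ℓ→(−1)^(ℓ−1), product (−1)^160 = +1.
The Jacobi symbol (24|163) = +1 (Zolotarev) agrees.

+1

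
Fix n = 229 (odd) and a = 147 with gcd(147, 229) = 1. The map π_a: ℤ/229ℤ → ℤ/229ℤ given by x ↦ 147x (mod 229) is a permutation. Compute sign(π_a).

+1

Start at x=193: 193 → 204 → 218 → 215 → 3 → 212 → 20 → … (one orbit).
π_147 has 3 disjoint cycles with lengths [114, 114, 1] on {0,…,228}.
Σ(ℓ_i−1) = 229−3 = 226; sign = (−1)^226 = +1.
The Jacobi symbol (147|229) = +1 (Zolotarev) agrees.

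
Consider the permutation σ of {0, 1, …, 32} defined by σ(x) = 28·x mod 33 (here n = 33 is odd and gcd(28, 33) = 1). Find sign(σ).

Start at x=10: 10 → 16 → 19 → 4 → 13 → 1 → 28 → … (one orbit).
The orbit structure of x ↦ 28x mod 33: 6 orbits of sizes [10, 10, 10, 1, 1, 1].
sign(π) = (−1)^{n − #cycles} = (−1)^{33−6} = (−1)^27 = -1.

-1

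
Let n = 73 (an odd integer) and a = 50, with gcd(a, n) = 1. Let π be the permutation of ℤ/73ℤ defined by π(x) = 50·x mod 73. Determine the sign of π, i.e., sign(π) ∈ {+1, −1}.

Trace 36: π^k(36) = [36, 48, 64, 61, 57, 3, 4] for k=0..6.
The orbit structure of x ↦ 50x mod 73: 3 orbits of sizes [36, 36, 1].
With 3 cycles on 73 points, sign = (−1)^{73−3} = +1.
The Jacobi symbol (50|73) = +1 (Zolotarev) agrees.

+1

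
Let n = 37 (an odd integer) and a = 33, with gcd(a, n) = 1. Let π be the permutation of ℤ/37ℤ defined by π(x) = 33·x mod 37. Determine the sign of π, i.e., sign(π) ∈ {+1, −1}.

Orbit of 34 under x↦33x: [34, 12, 26, 7, 9, 1, 33]… (length divides ord_37(33)).
π_33 has 5 disjoint cycles with lengths [9, 9, 9, 9, 1] on {0,…,36}.
With 5 cycles on 37 points, sign = (−1)^{37−5} = +1.
Via Zolotarev, sign(π_{33}) = (33|37) = +1.

+1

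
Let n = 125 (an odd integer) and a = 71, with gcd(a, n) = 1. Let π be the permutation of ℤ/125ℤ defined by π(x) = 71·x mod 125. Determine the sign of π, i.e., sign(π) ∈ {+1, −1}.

+1

Orbit of 36 under x↦71x: [36, 56, 101, 46, 16, 11, 31]… (length divides ord_125(71)).
Cycle lengths of π_71 on ℤ/125ℤ: [25, 25, 25, 25, 5, 5, 5, 5, 1, 1, 1, 1, 1]; 13 cycles in total.
With 13 cycles on 125 points, sign = (−1)^{125−13} = +1.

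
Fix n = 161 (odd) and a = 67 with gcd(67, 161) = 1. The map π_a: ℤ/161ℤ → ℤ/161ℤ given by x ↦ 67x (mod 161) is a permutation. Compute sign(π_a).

-1

Orbit of 100 under x↦67x: [100, 99, 32, 51, 36, 158, 121]… (length divides ord_161(67)).
Decompose π into cycles: lengths [66, 66, 22, 3, 3, 1] (6 cycles, including the fixed point 0).
sign(π) = (−1)^{n − #cycles} = (−1)^{161−6} = (−1)^155 = -1.
Via Zolotarev, sign(π_{67}) = (67|161) = -1.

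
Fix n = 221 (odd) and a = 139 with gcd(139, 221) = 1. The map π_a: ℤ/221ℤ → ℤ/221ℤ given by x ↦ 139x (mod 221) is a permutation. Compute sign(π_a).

-1

Orbit of 139 under x↦139x: [139, 94, 27, 217, 107, 66, 113]… (length divides ord_221(139)).
Cycle lengths of π_139 on ℤ/221ℤ: [48, 48, 48, 48, 16, 3, 3, 3, 3, 1]; 10 cycles in total.
221 − 10 = 211 transpositions; sign(π) = (−1)^211 = -1.
The Jacobi symbol (139|221) = -1 (Zolotarev) agrees.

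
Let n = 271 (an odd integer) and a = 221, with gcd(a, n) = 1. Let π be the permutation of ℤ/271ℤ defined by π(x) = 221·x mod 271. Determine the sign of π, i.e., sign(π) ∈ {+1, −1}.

-1

Trace 67: π^k(67) = [67, 173, 22, 255, 258, 108, 20] for k=0..6.
2 cycles of lengths [270, 1].
2 cycles on 271: each ℓ→(−1)^(ℓ−1), product (−1)^269 = -1.
Zolotarev: (221|271) = -1, matching the cycle-count sign.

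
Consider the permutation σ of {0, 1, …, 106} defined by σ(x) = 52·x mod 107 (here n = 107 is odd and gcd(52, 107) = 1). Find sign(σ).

+1

Orbit of 62 under x↦52x: [62, 14, 86, 85, 33, 4, 101]… (length divides ord_107(52)).
Cycle type of π: 53×2 + 1; total 3 cycles.
3 cycles on 107: each ℓ→(−1)^(ℓ−1), product (−1)^104 = +1.
(52|107)_J = +1 (Zolotarev's lemma cross-check).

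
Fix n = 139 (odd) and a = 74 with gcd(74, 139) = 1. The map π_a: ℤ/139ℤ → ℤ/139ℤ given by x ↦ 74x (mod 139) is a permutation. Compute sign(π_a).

Orbit of 62 under x↦74x: [62, 1, 74, 55, 39, 106, 60]… (length divides ord_139(74)).
π_74 has 4 disjoint cycles with lengths [46, 46, 46, 1] on {0,…,138}.
Σ(ℓ_i−1) = 139−4 = 135; sign = (−1)^135 = -1.
Via Zolotarev, sign(π_{74}) = (74|139) = -1.

-1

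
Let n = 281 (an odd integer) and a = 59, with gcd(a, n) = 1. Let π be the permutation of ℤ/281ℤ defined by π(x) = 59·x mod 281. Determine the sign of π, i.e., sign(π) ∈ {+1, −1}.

+1

Start at x=181: 181 → 1 → 59 → 109 → 249 → 79 → 165 → 181 (one orbit).
Cycle type of π: 7×40 + 1; total 41 cycles.
sign(π) = (−1)^{n − #cycles} = (−1)^{281−41} = (−1)^240 = +1.
Zolotarev: (59|281) = +1, matching the cycle-count sign.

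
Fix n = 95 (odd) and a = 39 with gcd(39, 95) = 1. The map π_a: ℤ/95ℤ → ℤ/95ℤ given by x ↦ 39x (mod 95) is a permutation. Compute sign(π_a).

Orbit of 39 under x↦39x: [39, 1]… (length divides ord_95(39)).
57 cycles of lengths [2, 2, 2, 2, 2, 2, 2, 2, 2, 2, 2, 2, 2, 2, 2, 2, 2, 2, 2, 2, 2, 2, 2, 2, 2, 2, 2, 2, 2, 2, 2, 2, 2, 2, 2, 2, 2, 2, 1, 1, 1, 1, 1, 1, 1, 1, 1, 1, 1, 1, 1, 1, 1, 1, 1, 1, 1].
57 cycles on 95: each ℓ→(−1)^(ℓ−1), product (−1)^38 = +1.
(39|95)_J = +1 (Zolotarev's lemma cross-check).

+1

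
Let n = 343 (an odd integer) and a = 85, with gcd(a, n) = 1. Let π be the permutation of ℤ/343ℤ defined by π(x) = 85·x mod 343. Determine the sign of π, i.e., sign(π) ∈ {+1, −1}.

+1

Trace 113: π^k(113) = [113, 1, 85, 22, 155, 141, 323] for k=0..6.
π_85 has 19 disjoint cycles with lengths [49, 49, 49, 49, 49, 49, 7, 7, 7, 7, 7, 7, 1, 1, 1, 1, 1, 1, 1] on {0,…,342}.
With 19 cycles on 343 points, sign = (−1)^{343−19} = +1.
Check: (85/343) = +1 by Zolotarev.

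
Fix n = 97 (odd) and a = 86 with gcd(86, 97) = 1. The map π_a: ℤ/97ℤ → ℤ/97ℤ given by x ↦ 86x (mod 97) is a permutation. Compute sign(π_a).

Trace 66: π^k(66) = [66, 50, 32, 36, 89, 88, 2] for k=0..6.
Cycle lengths of π_86 on ℤ/97ℤ: [48, 48, 1]; 3 cycles in total.
With 3 cycles on 97 points, sign = (−1)^{97−3} = +1.
Zolotarev: (86|97) = +1, matching the cycle-count sign.

+1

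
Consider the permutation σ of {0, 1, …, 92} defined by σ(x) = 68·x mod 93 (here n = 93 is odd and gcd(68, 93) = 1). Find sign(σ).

Trace 26: π^k(26) = [26, 1, 68, 67, 92, 25] for k=0..5.
Cycle type of π: 6×15 + 2 + 1; total 17 cycles.
With 17 cycles on 93 points, sign = (−1)^{93−17} = +1.

+1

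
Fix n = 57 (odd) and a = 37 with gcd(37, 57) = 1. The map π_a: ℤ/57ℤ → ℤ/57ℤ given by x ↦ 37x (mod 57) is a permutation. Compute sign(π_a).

Orbit of 37 under x↦37x: [37, 1]… (length divides ord_57(37)).
Cycle type of π: 2×27 + 1×3; total 30 cycles.
30 cycles on 57: each ℓ→(−1)^(ℓ−1), product (−1)^27 = -1.
The Jacobi symbol (37|57) = -1 (Zolotarev) agrees.

-1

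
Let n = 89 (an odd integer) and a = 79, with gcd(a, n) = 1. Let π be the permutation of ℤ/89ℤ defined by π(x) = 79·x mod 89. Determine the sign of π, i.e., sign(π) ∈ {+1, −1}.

Orbit of 79 under x↦79x: [79, 11, 68, 32, 36, 85, 40]… (length divides ord_89(79)).
Cycle lengths of π_79 on ℤ/89ℤ: [44, 44, 1]; 3 cycles in total.
n − c = 89 − 3 = 86; sign = (−1)^86 = +1.
(79|89)_J = +1 (Zolotarev's lemma cross-check).

+1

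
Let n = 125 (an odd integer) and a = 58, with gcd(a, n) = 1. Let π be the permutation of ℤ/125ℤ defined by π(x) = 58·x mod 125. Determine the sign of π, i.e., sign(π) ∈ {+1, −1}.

Start at x=18: 18 → 44 → 52 → 16 → 53 → 74 → 42 → … (one orbit).
The orbit structure of x ↦ 58x mod 125: 4 orbits of sizes [100, 20, 4, 1].
n − c = 125 − 4 = 121; sign = (−1)^121 = -1.
(58|125)_J = -1 (Zolotarev's lemma cross-check).

-1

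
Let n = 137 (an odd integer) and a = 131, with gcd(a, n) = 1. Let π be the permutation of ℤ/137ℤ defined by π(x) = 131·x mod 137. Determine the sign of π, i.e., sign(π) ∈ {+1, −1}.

-1

Trace 74: π^k(74) = [74, 104, 61, 45, 4, 113, 7] for k=0..6.
Cycle lengths of π_131 on ℤ/137ℤ: [136, 1]; 2 cycles in total.
Σ(ℓ_i−1) = 137−2 = 135; sign = (−1)^135 = -1.
(131|137)_J = -1 (Zolotarev's lemma cross-check).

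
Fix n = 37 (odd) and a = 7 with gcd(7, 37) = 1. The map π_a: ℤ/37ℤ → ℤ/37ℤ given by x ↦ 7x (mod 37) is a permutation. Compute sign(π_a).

Trace 33: π^k(33) = [33, 9, 26, 34, 16, 1, 7] for k=0..6.
Cycle lengths of π_7 on ℤ/37ℤ: [9, 9, 9, 9, 1]; 5 cycles in total.
Σ(ℓ_i−1) = 37−5 = 32; sign = (−1)^32 = +1.
(7|37)_J = +1 (Zolotarev's lemma cross-check).

+1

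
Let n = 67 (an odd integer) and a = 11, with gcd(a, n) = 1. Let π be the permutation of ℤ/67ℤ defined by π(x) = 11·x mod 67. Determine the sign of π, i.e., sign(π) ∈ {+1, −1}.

Orbit of 19 under x↦11x: [19, 8, 21, 30, 62, 12, 65]… (length divides ord_67(11)).
2 cycles of lengths [66, 1].
sign(π) = (−1)^{n − #cycles} = (−1)^{67−2} = (−1)^65 = -1.
(11|67)_J = -1 (Zolotarev's lemma cross-check).

-1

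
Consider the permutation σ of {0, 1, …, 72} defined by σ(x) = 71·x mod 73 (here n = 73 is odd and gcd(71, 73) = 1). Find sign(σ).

Trace 1: π^k(1) = [1, 71, 4, 65, 16, 41, 64] for k=0..6.
Cycle lengths of π_71 on ℤ/73ℤ: [18, 18, 18, 18, 1]; 5 cycles in total.
sign(π) = (−1)^{n − #cycles} = (−1)^{73−5} = (−1)^68 = +1.

+1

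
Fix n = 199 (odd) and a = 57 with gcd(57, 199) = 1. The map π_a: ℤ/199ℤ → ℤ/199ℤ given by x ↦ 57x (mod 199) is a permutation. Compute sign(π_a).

+1

Orbit of 114 under x↦57x: [114, 130, 47, 92, 70, 10, 172]… (length divides ord_199(57)).
Cycle lengths of π_57 on ℤ/199ℤ: [99, 99, 1]; 3 cycles in total.
3 cycles on 199: each ℓ→(−1)^(ℓ−1), product (−1)^196 = +1.
Zolotarev: (57|199) = +1, matching the cycle-count sign.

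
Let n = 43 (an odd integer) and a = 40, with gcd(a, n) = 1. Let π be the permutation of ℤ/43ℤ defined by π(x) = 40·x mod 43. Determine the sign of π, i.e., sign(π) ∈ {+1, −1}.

+1

Orbit of 6 under x↦40x: [6, 25, 11, 10, 13, 4, 31]… (length divides ord_43(40)).
The orbit structure of x ↦ 40x mod 43: 3 orbits of sizes [21, 21, 1].
43 − 3 = 40 transpositions; sign(π) = (−1)^40 = +1.
(40|43)_J = +1 (Zolotarev's lemma cross-check).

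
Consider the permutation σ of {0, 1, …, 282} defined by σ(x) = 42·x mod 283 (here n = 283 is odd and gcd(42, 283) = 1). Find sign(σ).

Trace 66: π^k(66) = [66, 225, 111, 134, 251, 71, 152] for k=0..6.
The orbit structure of x ↦ 42x mod 283: 7 orbits of sizes [47, 47, 47, 47, 47, 47, 1].
With 7 cycles on 283 points, sign = (−1)^{283−7} = +1.
Check: (42/283) = +1 by Zolotarev.

+1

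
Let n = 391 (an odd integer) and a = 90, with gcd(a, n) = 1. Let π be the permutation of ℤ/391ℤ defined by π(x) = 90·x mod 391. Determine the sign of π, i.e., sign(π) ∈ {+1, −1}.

+1

Orbit of 376 under x↦90x: [376, 214, 101, 97, 128, 181, 259]… (length divides ord_391(90)).
5 cycles of lengths [176, 176, 22, 16, 1].
With 5 cycles on 391 points, sign = (−1)^{391−5} = +1.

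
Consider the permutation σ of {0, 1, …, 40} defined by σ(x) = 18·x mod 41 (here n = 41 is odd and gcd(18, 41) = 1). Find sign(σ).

+1

Orbit of 16 under x↦18x: [16, 1, 18, 37, 10]… (length divides ord_41(18)).
Cycle lengths of π_18 on ℤ/41ℤ: [5, 5, 5, 5, 5, 5, 5, 5, 1]; 9 cycles in total.
sign(π) = (−1)^{n − #cycles} = (−1)^{41−9} = (−1)^32 = +1.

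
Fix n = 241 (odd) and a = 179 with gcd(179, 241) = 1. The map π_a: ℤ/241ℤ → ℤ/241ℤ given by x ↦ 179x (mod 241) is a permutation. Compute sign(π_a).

-1

Orbit of 53 under x↦179x: [53, 88, 87, 149, 161, 140, 237]… (length divides ord_241(179)).
π_179 has 2 disjoint cycles with lengths [240, 1] on {0,…,240}.
sign(π) = (−1)^{n − #cycles} = (−1)^{241−2} = (−1)^239 = -1.
(179|241)_J = -1 (Zolotarev's lemma cross-check).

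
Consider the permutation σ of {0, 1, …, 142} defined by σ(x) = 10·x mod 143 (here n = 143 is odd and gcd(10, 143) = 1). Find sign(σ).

-1

Trace 10: π^k(10) = [10, 100, 142, 133, 43, 1] for k=0..5.
Cycle type of π: 6×22 + 2×5 + 1; total 28 cycles.
n − c = 143 − 28 = 115; sign = (−1)^115 = -1.
Via Zolotarev, sign(π_{10}) = (10|143) = -1.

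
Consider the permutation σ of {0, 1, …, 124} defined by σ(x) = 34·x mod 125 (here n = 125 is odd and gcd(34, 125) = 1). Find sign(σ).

+1

Orbit of 61 under x↦34x: [61, 74, 16, 44, 121, 114, 1]… (length divides ord_125(34)).
7 cycles of lengths [50, 50, 10, 10, 2, 2, 1].
Σ(ℓ_i−1) = 125−7 = 118; sign = (−1)^118 = +1.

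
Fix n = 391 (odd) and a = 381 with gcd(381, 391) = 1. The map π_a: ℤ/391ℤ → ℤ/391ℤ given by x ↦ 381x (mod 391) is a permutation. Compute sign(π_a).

Orbit of 77 under x↦381x: [77, 12, 271, 27, 121, 354, 370]… (length divides ord_391(381)).
The orbit structure of x ↦ 381x mod 391: 6 orbits of sizes [176, 176, 16, 11, 11, 1].
391 − 6 = 385 transpositions; sign(π) = (−1)^385 = -1.
Zolotarev: (381|391) = -1, matching the cycle-count sign.

-1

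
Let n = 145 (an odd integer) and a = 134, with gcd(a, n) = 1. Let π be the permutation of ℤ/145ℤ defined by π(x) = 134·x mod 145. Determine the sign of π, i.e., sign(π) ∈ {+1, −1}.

-1

Orbit of 84 under x↦134x: [84, 91, 14, 136, 99, 71, 89]… (length divides ord_145(134)).
Cycle lengths of π_134 on ℤ/145ℤ: [28, 28, 28, 28, 28, 2, 2, 1]; 8 cycles in total.
8 cycles on 145: each ℓ→(−1)^(ℓ−1), product (−1)^137 = -1.
(134|145)_J = -1 (Zolotarev's lemma cross-check).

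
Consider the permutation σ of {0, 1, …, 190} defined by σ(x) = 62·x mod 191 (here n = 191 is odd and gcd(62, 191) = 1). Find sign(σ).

Start at x=133: 133 → 33 → 136 → 28 → 17 → 99 → 26 → … (one orbit).
Cycle type of π: 190 + 1; total 2 cycles.
With 2 cycles on 191 points, sign = (−1)^{191−2} = -1.

-1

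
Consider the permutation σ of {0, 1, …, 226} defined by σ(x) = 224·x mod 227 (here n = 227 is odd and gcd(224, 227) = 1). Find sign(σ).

Trace 57: π^k(57) = [57, 56, 59, 50, 77, 223, 12] for k=0..6.
π_224 has 2 disjoint cycles with lengths [226, 1] on {0,…,226}.
With 2 cycles on 227 points, sign = (−1)^{227−2} = -1.

-1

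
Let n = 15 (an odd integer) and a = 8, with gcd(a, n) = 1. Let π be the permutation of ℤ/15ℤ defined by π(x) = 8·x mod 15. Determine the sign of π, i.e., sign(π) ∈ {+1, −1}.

+1

Start at x=2: 2 → 1 → 8 → 4 → 2 (one orbit).
π_8 has 5 disjoint cycles with lengths [4, 4, 4, 2, 1] on {0,…,14}.
Σ(ℓ_i−1) = 15−5 = 10; sign = (−1)^10 = +1.
The Jacobi symbol (8|15) = +1 (Zolotarev) agrees.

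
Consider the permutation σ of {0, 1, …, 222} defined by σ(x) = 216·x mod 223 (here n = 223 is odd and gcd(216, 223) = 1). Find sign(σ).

-1

Trace 112: π^k(112) = [112, 108, 136, 163, 197, 182, 64] for k=0..6.
Cycle lengths of π_216 on ℤ/223ℤ: [74, 74, 74, 1]; 4 cycles in total.
223 − 4 = 219 transpositions; sign(π) = (−1)^219 = -1.
Check: (216/223) = -1 by Zolotarev.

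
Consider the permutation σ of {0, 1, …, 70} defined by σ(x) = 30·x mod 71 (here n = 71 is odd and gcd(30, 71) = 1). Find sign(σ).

Trace 1: π^k(1) = [1, 30, 48, 20, 32, 37, 45] for k=0..6.
11 cycles of lengths [7, 7, 7, 7, 7, 7, 7, 7, 7, 7, 1].
71 − 11 = 60 transpositions; sign(π) = (−1)^60 = +1.

+1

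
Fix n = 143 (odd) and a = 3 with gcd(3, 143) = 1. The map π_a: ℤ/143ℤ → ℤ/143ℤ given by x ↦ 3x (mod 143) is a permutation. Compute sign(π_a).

Trace 27: π^k(27) = [27, 81, 100, 14, 42, 126, 92] for k=0..6.
π_3 has 15 disjoint cycles with lengths [15, 15, 15, 15, 15, 15, 15, 15, 5, 5, 3, 3, 3, 3, 1] on {0,…,142}.
With 15 cycles on 143 points, sign = (−1)^{143−15} = +1.

+1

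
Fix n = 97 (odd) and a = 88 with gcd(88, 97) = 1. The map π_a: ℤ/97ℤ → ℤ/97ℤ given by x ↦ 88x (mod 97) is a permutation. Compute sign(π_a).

+1

Start at x=96: 96 → 9 → 16 → 50 → 35 → 73 → 22 → … (one orbit).
π_88 has 5 disjoint cycles with lengths [24, 24, 24, 24, 1] on {0,…,96}.
97 − 5 = 92 transpositions; sign(π) = (−1)^92 = +1.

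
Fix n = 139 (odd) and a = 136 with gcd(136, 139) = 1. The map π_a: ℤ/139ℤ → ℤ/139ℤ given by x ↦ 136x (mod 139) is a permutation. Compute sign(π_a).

+1

Start at x=5: 5 → 124 → 45 → 4 → 127 → 36 → 31 → … (one orbit).
Cycle lengths of π_136 on ℤ/139ℤ: [69, 69, 1]; 3 cycles in total.
Σ(ℓ_i−1) = 139−3 = 136; sign = (−1)^136 = +1.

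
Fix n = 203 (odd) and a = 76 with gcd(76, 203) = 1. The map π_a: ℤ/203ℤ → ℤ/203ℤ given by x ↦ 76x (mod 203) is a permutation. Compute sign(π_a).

+1

Orbit of 118 under x↦76x: [118, 36, 97, 64, 195, 1, 76]… (length divides ord_203(76)).
Cycle type of π: 28×7 + 2×3 + 1; total 11 cycles.
11 cycles on 203: each ℓ→(−1)^(ℓ−1), product (−1)^192 = +1.
Zolotarev: (76|203) = +1, matching the cycle-count sign.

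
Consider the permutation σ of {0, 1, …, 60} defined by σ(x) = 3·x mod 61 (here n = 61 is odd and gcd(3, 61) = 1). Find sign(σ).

+1

Orbit of 20 under x↦3x: [20, 60, 58, 52, 34, 41, 1]… (length divides ord_61(3)).
π_3 has 7 disjoint cycles with lengths [10, 10, 10, 10, 10, 10, 1] on {0,…,60}.
7 cycles on 61: each ℓ→(−1)^(ℓ−1), product (−1)^54 = +1.
Zolotarev: (3|61) = +1, matching the cycle-count sign.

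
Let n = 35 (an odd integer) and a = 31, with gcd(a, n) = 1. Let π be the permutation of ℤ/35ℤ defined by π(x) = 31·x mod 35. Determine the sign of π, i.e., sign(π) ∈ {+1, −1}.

Trace 31: π^k(31) = [31, 16, 6, 11, 26, 1] for k=0..5.
The orbit structure of x ↦ 31x mod 35: 10 orbits of sizes [6, 6, 6, 6, 6, 1, 1, 1, 1, 1].
35 − 10 = 25 transpositions; sign(π) = (−1)^25 = -1.
The Jacobi symbol (31|35) = -1 (Zolotarev) agrees.

-1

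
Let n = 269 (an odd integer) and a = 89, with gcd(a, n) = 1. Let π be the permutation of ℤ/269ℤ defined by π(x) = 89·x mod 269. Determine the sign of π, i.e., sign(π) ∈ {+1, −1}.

+1

Trace 131: π^k(131) = [131, 92, 118, 11, 172, 244, 196] for k=0..6.
Decompose π into cycles: lengths [134, 134, 1] (3 cycles, including the fixed point 0).
sign(π) = (−1)^{n − #cycles} = (−1)^{269−3} = (−1)^266 = +1.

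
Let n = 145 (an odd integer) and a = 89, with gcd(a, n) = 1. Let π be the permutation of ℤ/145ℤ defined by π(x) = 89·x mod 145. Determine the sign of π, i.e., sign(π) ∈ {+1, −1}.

Trace 121: π^k(121) = [121, 39, 136, 69, 51, 44, 1] for k=0..6.
Cycle type of π: 28×5 + 2×2 + 1; total 8 cycles.
Σ(ℓ_i−1) = 145−8 = 137; sign = (−1)^137 = -1.
The Jacobi symbol (89|145) = -1 (Zolotarev) agrees.

-1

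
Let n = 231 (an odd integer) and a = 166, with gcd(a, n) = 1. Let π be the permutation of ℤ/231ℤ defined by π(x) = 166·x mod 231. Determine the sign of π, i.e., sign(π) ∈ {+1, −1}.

Orbit of 34 under x↦166x: [34, 100, 199, 1, 166, 67]… (length divides ord_231(166)).
π_166 has 66 disjoint cycles with lengths [6, 6, 6, 6, 6, 6, 6, 6, 6, 6, 6, 6, 6, 6, 6, 6, 6, 6, 6, 6, 6, 6, 6, 6, 6, 6, 6, 6, 6, 6, 6, 6, 6, 1, 1, 1, 1, 1, 1, 1, 1, 1, 1, 1, 1, 1, 1, 1, 1, 1, 1, 1, 1, 1, 1, 1, 1, 1, 1, 1, 1, 1, 1, 1, 1, 1] on {0,…,230}.
Σ(ℓ_i−1) = 231−66 = 165; sign = (−1)^165 = -1.
The Jacobi symbol (166|231) = -1 (Zolotarev) agrees.

-1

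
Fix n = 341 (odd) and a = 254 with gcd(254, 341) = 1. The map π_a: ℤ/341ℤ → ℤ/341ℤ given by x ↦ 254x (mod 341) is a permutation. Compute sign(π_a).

-1

Start at x=254: 254 → 67 → 309 → 56 → 243 → 1 → 254 (one orbit).
Cycle lengths of π_254 on ℤ/341ℤ: [6, 6, 6, 6, 6, 6, 6, 6, 6, 6, 6, 6, 6, 6, 6, 6, 6, 6, 6, 6, 6, 6, 6, 6, 6, 6, 6, 6, 6, 6, 6, 6, 6, 6, 6, 6, 6, 6, 6, 6, 6, 6, 6, 6, 6, 6, 6, 6, 6, 6, 6, 6, 6, 6, 6, 1, 1, 1, 1, 1, 1, 1, 1, 1, 1, 1]; 66 cycles in total.
Σ(ℓ_i−1) = 341−66 = 275; sign = (−1)^275 = -1.
The Jacobi symbol (254|341) = -1 (Zolotarev) agrees.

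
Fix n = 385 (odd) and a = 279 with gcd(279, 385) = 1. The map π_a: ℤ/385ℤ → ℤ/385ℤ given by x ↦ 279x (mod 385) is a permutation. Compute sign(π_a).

-1

Orbit of 141 under x↦279x: [141, 69, 1, 279, 71, 174, 36]… (length divides ord_385(279)).
The orbit structure of x ↦ 279x mod 385: 54 orbits of sizes [10, 10, 10, 10, 10, 10, 10, 10, 10, 10, 10, 10, 10, 10, 10, 10, 10, 10, 10, 10, 10, 10, 10, 10, 10, 10, 10, 10, 10, 10, 10, 10, 10, 10, 5, 5, 2, 2, 2, 2, 2, 2, 2, 2, 2, 2, 2, 2, 2, 2, 2, 2, 2, 1].
Σ(ℓ_i−1) = 385−54 = 331; sign = (−1)^331 = -1.
Via Zolotarev, sign(π_{279}) = (279|385) = -1.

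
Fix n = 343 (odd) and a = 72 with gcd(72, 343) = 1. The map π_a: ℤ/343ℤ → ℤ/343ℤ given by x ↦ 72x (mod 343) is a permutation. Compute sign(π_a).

Orbit of 22 under x↦72x: [22, 212, 172, 36, 191, 32, 246]… (length divides ord_343(72)).
The orbit structure of x ↦ 72x mod 343: 7 orbits of sizes [147, 147, 21, 21, 3, 3, 1].
With 7 cycles on 343 points, sign = (−1)^{343−7} = +1.
Zolotarev: (72|343) = +1, matching the cycle-count sign.

+1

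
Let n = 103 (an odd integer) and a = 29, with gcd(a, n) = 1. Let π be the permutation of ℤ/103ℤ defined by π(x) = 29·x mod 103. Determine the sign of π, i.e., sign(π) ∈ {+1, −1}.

Trace 34: π^k(34) = [34, 59, 63, 76, 41, 56, 79] for k=0..6.
3 cycles of lengths [51, 51, 1].
3 cycles on 103: each ℓ→(−1)^(ℓ−1), product (−1)^100 = +1.

+1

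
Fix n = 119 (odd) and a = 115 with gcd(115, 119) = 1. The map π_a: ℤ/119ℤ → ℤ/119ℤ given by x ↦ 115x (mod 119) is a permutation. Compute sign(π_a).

Trace 50: π^k(50) = [50, 38, 86, 13, 67, 89, 1] for k=0..6.
14 cycles of lengths [12, 12, 12, 12, 12, 12, 12, 12, 6, 4, 4, 4, 4, 1].
119 − 14 = 105 transpositions; sign(π) = (−1)^105 = -1.

-1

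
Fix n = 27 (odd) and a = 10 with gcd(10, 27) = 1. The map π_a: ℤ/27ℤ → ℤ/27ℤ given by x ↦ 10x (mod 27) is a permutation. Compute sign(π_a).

+1

Start at x=19: 19 → 1 → 10 → 19 (one orbit).
π_10 has 15 disjoint cycles with lengths [3, 3, 3, 3, 3, 3, 1, 1, 1, 1, 1, 1, 1, 1, 1] on {0,…,26}.
27 − 15 = 12 transpositions; sign(π) = (−1)^12 = +1.
Check: (10/27) = +1 by Zolotarev.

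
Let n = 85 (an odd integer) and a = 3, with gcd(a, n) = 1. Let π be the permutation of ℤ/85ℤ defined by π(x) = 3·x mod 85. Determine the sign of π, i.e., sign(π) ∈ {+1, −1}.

+1

Orbit of 3 under x↦3x: [3, 9, 27, 81, 73, 49, 62]… (length divides ord_85(3)).
The orbit structure of x ↦ 3x mod 85: 7 orbits of sizes [16, 16, 16, 16, 16, 4, 1].
Σ(ℓ_i−1) = 85−7 = 78; sign = (−1)^78 = +1.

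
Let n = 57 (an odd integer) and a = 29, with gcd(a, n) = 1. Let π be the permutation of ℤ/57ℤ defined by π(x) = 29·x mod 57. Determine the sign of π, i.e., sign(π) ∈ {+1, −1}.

Trace 41: π^k(41) = [41, 49, 53, 55, 56, 28, 14] for k=0..6.
π_29 has 5 disjoint cycles with lengths [18, 18, 18, 2, 1] on {0,…,56}.
sign(π) = (−1)^{n − #cycles} = (−1)^{57−5} = (−1)^52 = +1.

+1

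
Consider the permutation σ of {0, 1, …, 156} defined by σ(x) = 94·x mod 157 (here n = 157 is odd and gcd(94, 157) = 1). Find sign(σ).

Start at x=101: 101 → 74 → 48 → 116 → 71 → 80 → 141 → … (one orbit).
Cycle lengths of π_94 on ℤ/157ℤ: [156, 1]; 2 cycles in total.
With 2 cycles on 157 points, sign = (−1)^{157−2} = -1.
The Jacobi symbol (94|157) = -1 (Zolotarev) agrees.

-1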